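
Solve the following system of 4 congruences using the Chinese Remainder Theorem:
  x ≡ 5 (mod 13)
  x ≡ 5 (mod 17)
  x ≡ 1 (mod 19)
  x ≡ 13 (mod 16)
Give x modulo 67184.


Product of moduli M = 13 · 17 · 19 · 16 = 67184.
Merge one congruence at a time:
  Start: x ≡ 5 (mod 13).
  Combine with x ≡ 5 (mod 17); new modulus lcm = 221.
    Write x = 5 + 13·t and substitute into x ≡ 5 (mod 17): 13·t ≡ 5 − 5 = 0 (mod 17).
    The inverse of 13 mod 17 is 4 (since 13·4 = 52 = 3·17 + 1), so t ≡ 4·0 = 0 ≡ 0 (mod 17).
    Then x = 5 + 13·0 = 5, valid modulo lcm(13, 17) = 221: x ≡ 5 (mod 221).
  Combine with x ≡ 1 (mod 19); new modulus lcm = 4199.
    Write x = 5 + 221·t and substitute into x ≡ 1 (mod 19): 221·t ≡ 1 − 5 = -4 (mod 19).
    Reduce coefficients mod 19: 12·t ≡ 15 (mod 19).
    The inverse of 12 mod 19 is 8 (since 12·8 = 96 = 5·19 + 1), so t ≡ 8·15 = 120 ≡ 6 (mod 19).
    Then x = 5 + 221·6 = 1331, valid modulo lcm(221, 19) = 4199: x ≡ 1331 (mod 4199).
  Combine with x ≡ 13 (mod 16); new modulus lcm = 67184.
    Write x = 1331 + 4199·t and substitute into x ≡ 13 (mod 16): 4199·t ≡ 13 − 1331 = -1318 (mod 16).
    Reduce coefficients mod 16: 7·t ≡ 10 (mod 16).
    The inverse of 7 mod 16 is 7 (since 7·7 = 49 = 3·16 + 1), so t ≡ 7·10 = 70 ≡ 6 (mod 16).
    Then x = 1331 + 4199·6 = 26525, valid modulo lcm(4199, 16) = 67184: x ≡ 26525 (mod 67184).
Verify against each original: 26525 mod 13 = 5, 26525 mod 17 = 5, 26525 mod 19 = 1, 26525 mod 16 = 13.

x ≡ 26525 (mod 67184).


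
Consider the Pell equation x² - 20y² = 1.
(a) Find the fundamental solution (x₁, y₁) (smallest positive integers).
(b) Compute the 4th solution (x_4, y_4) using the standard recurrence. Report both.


Step 1: Find the fundamental solution (x₁, y₁) of x² - 20y² = 1.
  Expand √20 as a continued fraction. a₀ = ⌊√20⌋ = 4; iterate m_{k+1} = d_k·a_k − m_k, d_{k+1} = (20 − m_{k+1}²)/d_k, a_{k+1} = ⌊(a₀ + m_{k+1})/d_{k+1}⌋ (starting m₀ = 0, d₀ = 1), with convergents p_k = a_k·p_{k-1} + p_{k-2}, q_k = a_k·q_{k-1} + q_{k-2} (p₋₁ = 1, q₋₁ = 0):
  k = 0: a₀ = 4; p₀/q₀ = 4/1; p₀² − 20·q₀² = 16 − 20 = -4.
  k = 1: m = 4, d = 4, a = ⌊(4 + 4)/4⌋ = 2; p/q = (2·4 + 1)/(2·1 + 0) = 9/2; p² − 20·q² = 81 − 80 = 1.
  The first convergent with p² − 20·q² = 1 gives the fundamental solution (x₁, y₁) = (9, 2).
Step 2: Apply the recurrence (x_{n+1}, y_{n+1}) = (x₁x_n + 20y₁y_n, x₁y_n + y₁x_n) repeatedly.
  From (x_1, y_1) = (9, 2): x_2 = 9·9 + 20·2·2 = 161; y_2 = 9·2 + 2·9 = 36.
  From (x_2, y_2) = (161, 36): x_3 = 9·161 + 20·2·36 = 2889; y_3 = 9·36 + 2·161 = 646.
  From (x_3, y_3) = (2889, 646): x_4 = 9·2889 + 20·2·646 = 51841; y_4 = 9·646 + 2·2889 = 11592.
Step 3: Verify x_4² - 20·y_4² = 2687489281 - 2687489280 = 1 (should be 1). ✓

(x_1, y_1) = (9, 2); (x_4, y_4) = (51841, 11592).


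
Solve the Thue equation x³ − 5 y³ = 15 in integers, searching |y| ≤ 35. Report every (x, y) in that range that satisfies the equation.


The equation is x³ - 5y³ = 15. For fixed y, x³ = 5·y³ + 15, so a solution requires the RHS to be a perfect cube.
Strategy: iterate y from -35 to 35, compute RHS = 5·y³ + 15, and check whether it is a (positive or negative) perfect cube.
Check small values of y:
  y = 0: RHS = 15 is not a perfect cube.
  y = 1: RHS = 20 is not a perfect cube.
  y = -1: RHS = 10 is not a perfect cube.
  y = 2: RHS = 55 is not a perfect cube.
  y = -2: RHS = -25 is not a perfect cube.
  y = 3: RHS = 150 is not a perfect cube.
  y = -3: RHS = -120 is not a perfect cube.
Continuing the search up to |y| = 35 finds no solutions either.
No (x, y) in the scanned range satisfies the equation.

No integer solutions with |y| ≤ 35.


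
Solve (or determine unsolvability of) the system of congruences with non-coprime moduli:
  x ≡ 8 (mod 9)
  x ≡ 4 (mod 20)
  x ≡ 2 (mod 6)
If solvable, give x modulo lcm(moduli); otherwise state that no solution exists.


Moduli 9, 20, 6 are not pairwise coprime, so CRT works modulo lcm(m_i) when all pairwise compatibility conditions hold.
Pairwise compatibility: gcd(m_i, m_j) must divide a_i - a_j for every pair.
Merge one congruence at a time:
  Start: x ≡ 8 (mod 9).
  Combine with x ≡ 4 (mod 20): gcd(9, 20) = 1; 4 - 8 = -4, which IS divisible by 1, so compatible.
    Write x = 8 + 9·t and substitute into x ≡ 4 (mod 20): 9·t ≡ 4 − 8 = -4 (mod 20).
    Reduce coefficients mod 20: 9·t ≡ 16 (mod 20).
    The inverse of 9 mod 20 is 9 (since 9·9 = 81 = 4·20 + 1), so t ≡ 9·16 = 144 ≡ 4 (mod 20).
    Then x = 8 + 9·4 = 44, valid modulo lcm(9, 20) = 180: x ≡ 44 (mod 180).
  Combine with x ≡ 2 (mod 6): gcd(180, 6) = 6; 2 - 44 = -42, which IS divisible by 6, so compatible.
    Write x = 44 + 180·t and substitute into x ≡ 2 (mod 6): 180·t ≡ 2 − 44 = -42 (mod 6).
    Divide the congruence (and modulus) by g = 6: 30·t ≡ -7 (mod 1).
    Modulo 1 every t works; take t = 0.
    Then x = 44 + 180·0 = 44, valid modulo lcm(180, 6) = 180: x ≡ 44 (mod 180).
Verify: 44 mod 9 = 8, 44 mod 20 = 4, 44 mod 6 = 2.

x ≡ 44 (mod 180).


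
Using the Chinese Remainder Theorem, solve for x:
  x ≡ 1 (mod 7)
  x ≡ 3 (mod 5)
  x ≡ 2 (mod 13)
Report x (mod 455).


Moduli 7, 5, 13 are pairwise coprime; by CRT there is a unique solution modulo M = 7 · 5 · 13 = 455.
Solve pairwise, accumulating the modulus:
  Start with x ≡ 1 (mod 7).
  Combine with x ≡ 3 (mod 5): since gcd(7, 5) = 1, we get a unique residue mod 35.
    Write x = 1 + 7·t and substitute into x ≡ 3 (mod 5): 7·t ≡ 3 − 1 = 2 (mod 5).
    Reduce coefficients mod 5: 2·t ≡ 2 (mod 5).
    The inverse of 2 mod 5 is 3 (since 2·3 = 6 = 1·5 + 1), so t ≡ 3·2 = 6 ≡ 1 (mod 5).
    Then x = 1 + 7·1 = 8, valid modulo lcm(7, 5) = 35: x ≡ 8 (mod 35).
  Combine with x ≡ 2 (mod 13): since gcd(35, 13) = 1, we get a unique residue mod 455.
    Write x = 8 + 35·t and substitute into x ≡ 2 (mod 13): 35·t ≡ 2 − 8 = -6 (mod 13).
    Reduce coefficients mod 13: 9·t ≡ 7 (mod 13).
    The inverse of 9 mod 13 is 3 (since 9·3 = 27 = 2·13 + 1), so t ≡ 3·7 = 21 ≡ 8 (mod 13).
    Then x = 8 + 35·8 = 288, valid modulo lcm(35, 13) = 455: x ≡ 288 (mod 455).
Verify: 288 mod 7 = 1 ✓, 288 mod 5 = 3 ✓, 288 mod 13 = 2 ✓.

x ≡ 288 (mod 455).


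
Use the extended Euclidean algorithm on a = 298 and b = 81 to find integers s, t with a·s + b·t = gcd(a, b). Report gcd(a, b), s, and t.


Euclidean algorithm on (298, 81) — divide until remainder is 0:
  298 = 3 · 81 + 55
  81 = 1 · 55 + 26
  55 = 2 · 26 + 3
  26 = 8 · 3 + 2
  3 = 1 · 2 + 1
  2 = 2 · 1 + 0
gcd(298, 81) = 1.
Track Bezout coefficients alongside the remainders: start with r₀ = 298 = a·1 + b·0 (s = 1, t = 0) and r₁ = 81 = a·0 + b·1 (s = 0, t = 1); each new remainder r_{k+1} = r_{k-1} − q_k·r_k inherits s_{k+1} = s_{k-1} − q_k·s_k, t_{k+1} = t_{k-1} − q_k·t_k, so r_k = a·s_k + b·t_k at every step:
  q = 3: r = 55, s = 1 − 3·0 = 1, t = 0 − 3·1 = -3  (check: 298·1 + 81·(-3) = 55)
  q = 1: r = 26, s = 0 − 1·1 = -1, t = 1 − 1·(-3) = 4  (check: 298·(-1) + 81·4 = 26)
  q = 2: r = 3, s = 1 − 2·(-1) = 3, t = -3 − 2·4 = -11  (check: 298·3 + 81·(-11) = 3)
  q = 8: r = 2, s = -1 − 8·3 = -25, t = 4 − 8·(-11) = 92  (check: 298·(-25) + 81·92 = 2)
  q = 1: r = 1, s = 3 − 1·(-25) = 28, t = -11 − 1·92 = -103  (check: 298·28 + 81·(-103) = 1)
The row with r = 1 (the gcd) gives the Bezout coefficients s = 28, t = -103.
Result: 298 · (28) + 81 · (-103) = 1.

gcd(298, 81) = 1; s = 28, t = -103 (check: 298·28 + 81·(-103) = 1).


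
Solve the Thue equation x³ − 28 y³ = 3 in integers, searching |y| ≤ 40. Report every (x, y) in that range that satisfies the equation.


The equation is x³ - 28y³ = 3. For fixed y, x³ = 28·y³ + 3, so a solution requires the RHS to be a perfect cube.
Strategy: iterate y from -40 to 40, compute RHS = 28·y³ + 3, and check whether it is a (positive or negative) perfect cube.
Check small values of y:
  y = 0: RHS = 3 is not a perfect cube.
  y = 1: RHS = 31 is not a perfect cube.
  y = -1: RHS = -25 is not a perfect cube.
  y = 2: RHS = 227 is not a perfect cube.
  y = -2: RHS = -221 is not a perfect cube.
  y = 3: RHS = 759 is not a perfect cube.
  y = -3: RHS = -753 is not a perfect cube.
Continuing the search up to |y| = 40 finds no solutions either.
No (x, y) in the scanned range satisfies the equation.

No integer solutions with |y| ≤ 40.


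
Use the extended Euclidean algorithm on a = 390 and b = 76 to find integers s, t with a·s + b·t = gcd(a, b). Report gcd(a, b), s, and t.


Euclidean algorithm on (390, 76) — divide until remainder is 0:
  390 = 5 · 76 + 10
  76 = 7 · 10 + 6
  10 = 1 · 6 + 4
  6 = 1 · 4 + 2
  4 = 2 · 2 + 0
gcd(390, 76) = 2.
Track Bezout coefficients alongside the remainders: start with r₀ = 390 = a·1 + b·0 (s = 1, t = 0) and r₁ = 76 = a·0 + b·1 (s = 0, t = 1); each new remainder r_{k+1} = r_{k-1} − q_k·r_k inherits s_{k+1} = s_{k-1} − q_k·s_k, t_{k+1} = t_{k-1} − q_k·t_k, so r_k = a·s_k + b·t_k at every step:
  q = 5: r = 10, s = 1 − 5·0 = 1, t = 0 − 5·1 = -5  (check: 390·1 + 76·(-5) = 10)
  q = 7: r = 6, s = 0 − 7·1 = -7, t = 1 − 7·(-5) = 36  (check: 390·(-7) + 76·36 = 6)
  q = 1: r = 4, s = 1 − 1·(-7) = 8, t = -5 − 1·36 = -41  (check: 390·8 + 76·(-41) = 4)
  q = 1: r = 2, s = -7 − 1·8 = -15, t = 36 − 1·(-41) = 77  (check: 390·(-15) + 76·77 = 2)
The row with r = 2 (the gcd) gives the Bezout coefficients s = -15, t = 77.
Result: 390 · (-15) + 76 · (77) = 2.

gcd(390, 76) = 2; s = -15, t = 77 (check: 390·(-15) + 76·77 = 2).


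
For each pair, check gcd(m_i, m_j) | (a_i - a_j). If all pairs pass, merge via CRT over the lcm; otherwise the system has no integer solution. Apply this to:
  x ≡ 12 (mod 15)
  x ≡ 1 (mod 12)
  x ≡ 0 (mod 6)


Moduli 15, 12, 6 are not pairwise coprime, so CRT works modulo lcm(m_i) when all pairwise compatibility conditions hold.
Pairwise compatibility: gcd(m_i, m_j) must divide a_i - a_j for every pair.
Merge one congruence at a time:
  Start: x ≡ 12 (mod 15).
  Combine with x ≡ 1 (mod 12): gcd(15, 12) = 3, and 1 - 12 = -11 is NOT divisible by 3.
    ⇒ system is inconsistent (no integer solution).

No solution (the system is inconsistent).


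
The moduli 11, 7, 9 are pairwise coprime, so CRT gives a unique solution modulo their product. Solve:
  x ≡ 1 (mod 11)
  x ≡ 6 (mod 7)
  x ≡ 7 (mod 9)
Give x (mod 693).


Moduli 11, 7, 9 are pairwise coprime; by CRT there is a unique solution modulo M = 11 · 7 · 9 = 693.
Solve pairwise, accumulating the modulus:
  Start with x ≡ 1 (mod 11).
  Combine with x ≡ 6 (mod 7): since gcd(11, 7) = 1, we get a unique residue mod 77.
    Write x = 1 + 11·t and substitute into x ≡ 6 (mod 7): 11·t ≡ 6 − 1 = 5 (mod 7).
    Reduce coefficients mod 7: 4·t ≡ 5 (mod 7).
    The inverse of 4 mod 7 is 2 (since 4·2 = 8 = 1·7 + 1), so t ≡ 2·5 = 10 ≡ 3 (mod 7).
    Then x = 1 + 11·3 = 34, valid modulo lcm(11, 7) = 77: x ≡ 34 (mod 77).
  Combine with x ≡ 7 (mod 9): since gcd(77, 9) = 1, we get a unique residue mod 693.
    Write x = 34 + 77·t and substitute into x ≡ 7 (mod 9): 77·t ≡ 7 − 34 = -27 (mod 9).
    Reduce coefficients mod 9: 5·t ≡ 0 (mod 9).
    The inverse of 5 mod 9 is 2 (since 5·2 = 10 = 1·9 + 1), so t ≡ 2·0 = 0 ≡ 0 (mod 9).
    Then x = 34 + 77·0 = 34, valid modulo lcm(77, 9) = 693: x ≡ 34 (mod 693).
Verify: 34 mod 11 = 1 ✓, 34 mod 7 = 6 ✓, 34 mod 9 = 7 ✓.

x ≡ 34 (mod 693).


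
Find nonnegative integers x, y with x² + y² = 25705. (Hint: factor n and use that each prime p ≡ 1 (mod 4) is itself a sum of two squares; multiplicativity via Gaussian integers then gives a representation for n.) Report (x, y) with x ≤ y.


Step 1: Factor n = 25705 = 5 · 53 · 97.
Step 2: Check the mod-4 condition on each prime factor: 5 ≡ 1 (mod 4), exponent 1; 53 ≡ 1 (mod 4), exponent 1; 97 ≡ 1 (mod 4), exponent 1.
All primes ≡ 3 (mod 4) appear to even exponent (or don't appear), so by the two-squares theorem n IS expressible as a sum of two squares.
Step 3: Build a representation. Here n = 5 · 53 · 97 is a product of primes ≡ 1 (mod 4). Each prime p ≡ 1 (mod 4) is itself a sum of two squares; find a² by testing p − a² for a perfect square:
  5: 5 − 1² = 4 = 2² ⇒ 5 = 1² + 2².
  53: 53 − 1² = 52, 53 − 2² = 49 = 7² ⇒ 53 = 2² + 7².
  97: 97 − 1² = 96, 97 − 2² = 93, 97 − 3² = 88, 97 − 4² = 81 = 9² ⇒ 97 = 4² + 9².
  Combine using the Brahmagupta–Fibonacci identity (a² + b²)(c² + d²) = (ac − bd)² + (ad + bc)² = (ac + bd)² + (ad − bc)²:
  5 · 53 = 265: from (1² + 2²)(2² + 7²), take (1·2 − 2·7, 1·7 + 2·2) = (2 − 14, 7 + 4) = (-12, 11); dropping signs (only squares matter) gives (12, 11); check 12² + 11² = 144 + 121 = 265 ✓.
  265 · 97 = 25705: from (12² + 11²)(4² + 9²), take (12·4 − 11·9, 12·9 + 11·4) = (48 − 99, 108 + 44) = (-51, 152); dropping signs (only squares matter) gives (51, 152); check 51² + 152² = 2601 + 23104 = 25705 ✓.
Step 4: Order so x ≤ y and verify: 51² + 152² = 2601 + 23104 = 25705 = n. ✓

n = 25705 = 51² + 152² (one valid representation with x ≤ y).


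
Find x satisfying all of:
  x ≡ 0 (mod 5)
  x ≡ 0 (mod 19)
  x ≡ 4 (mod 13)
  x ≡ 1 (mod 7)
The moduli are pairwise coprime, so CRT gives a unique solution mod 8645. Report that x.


Product of moduli M = 5 · 19 · 13 · 7 = 8645.
Merge one congruence at a time:
  Start: x ≡ 0 (mod 5).
  Combine with x ≡ 0 (mod 19); new modulus lcm = 95.
    Write x = 0 + 5·t and substitute into x ≡ 0 (mod 19): 5·t ≡ 0 − 0 = 0 (mod 19).
    The inverse of 5 mod 19 is 4 (since 5·4 = 20 = 1·19 + 1), so t ≡ 4·0 = 0 ≡ 0 (mod 19).
    Then x = 0 + 5·0 = 0, valid modulo lcm(5, 19) = 95: x ≡ 0 (mod 95).
  Combine with x ≡ 4 (mod 13); new modulus lcm = 1235.
    Write x = 0 + 95·t and substitute into x ≡ 4 (mod 13): 95·t ≡ 4 − 0 = 4 (mod 13).
    Reduce coefficients mod 13: 4·t ≡ 4 (mod 13).
    The inverse of 4 mod 13 is 10 (since 4·10 = 40 = 3·13 + 1), so t ≡ 10·4 = 40 ≡ 1 (mod 13).
    Then x = 0 + 95·1 = 95, valid modulo lcm(95, 13) = 1235: x ≡ 95 (mod 1235).
  Combine with x ≡ 1 (mod 7); new modulus lcm = 8645.
    Write x = 95 + 1235·t and substitute into x ≡ 1 (mod 7): 1235·t ≡ 1 − 95 = -94 (mod 7).
    Reduce coefficients mod 7: 3·t ≡ 4 (mod 7).
    The inverse of 3 mod 7 is 5 (since 3·5 = 15 = 2·7 + 1), so t ≡ 5·4 = 20 ≡ 6 (mod 7).
    Then x = 95 + 1235·6 = 7505, valid modulo lcm(1235, 7) = 8645: x ≡ 7505 (mod 8645).
Verify against each original: 7505 mod 5 = 0, 7505 mod 19 = 0, 7505 mod 13 = 4, 7505 mod 7 = 1.

x ≡ 7505 (mod 8645).


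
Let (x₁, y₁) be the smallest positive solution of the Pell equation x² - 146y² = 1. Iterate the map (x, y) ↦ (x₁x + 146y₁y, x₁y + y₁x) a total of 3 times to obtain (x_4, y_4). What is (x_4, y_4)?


Step 1: Find the fundamental solution (x₁, y₁) of x² - 146y² = 1.
  Expand √146 as a continued fraction. a₀ = ⌊√146⌋ = 12; iterate m_{k+1} = d_k·a_k − m_k, d_{k+1} = (146 − m_{k+1}²)/d_k, a_{k+1} = ⌊(a₀ + m_{k+1})/d_{k+1}⌋ (starting m₀ = 0, d₀ = 1), with convergents p_k = a_k·p_{k-1} + p_{k-2}, q_k = a_k·q_{k-1} + q_{k-2} (p₋₁ = 1, q₋₁ = 0):
  k = 0: a₀ = 12; p₀/q₀ = 12/1; p₀² − 146·q₀² = 144 − 146 = -2.
  k = 1: m = 12, d = 2, a = ⌊(12 + 12)/2⌋ = 12; p/q = (12·12 + 1)/(12·1 + 0) = 145/12; p² − 146·q² = 21025 − 21024 = 1.
  The first convergent with p² − 146·q² = 1 gives the fundamental solution (x₁, y₁) = (145, 12).
Step 2: Apply the recurrence (x_{n+1}, y_{n+1}) = (x₁x_n + 146y₁y_n, x₁y_n + y₁x_n) repeatedly.
  From (x_1, y_1) = (145, 12): x_2 = 145·145 + 146·12·12 = 42049; y_2 = 145·12 + 12·145 = 3480.
  From (x_2, y_2) = (42049, 3480): x_3 = 145·42049 + 146·12·3480 = 12194065; y_3 = 145·3480 + 12·42049 = 1009188.
  From (x_3, y_3) = (12194065, 1009188): x_4 = 145·12194065 + 146·12·1009188 = 3536236801; y_4 = 145·1009188 + 12·12194065 = 292661040.
Step 3: Verify x_4² - 146·y_4² = 12504970712746713601 - 12504970712746713600 = 1 (should be 1). ✓

(x_1, y_1) = (145, 12); (x_4, y_4) = (3536236801, 292661040).


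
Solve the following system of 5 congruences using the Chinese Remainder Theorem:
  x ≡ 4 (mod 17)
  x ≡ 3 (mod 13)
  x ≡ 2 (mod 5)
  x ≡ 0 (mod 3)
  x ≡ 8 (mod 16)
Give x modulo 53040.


Product of moduli M = 17 · 13 · 5 · 3 · 16 = 53040.
Merge one congruence at a time:
  Start: x ≡ 4 (mod 17).
  Combine with x ≡ 3 (mod 13); new modulus lcm = 221.
    Write x = 4 + 17·t and substitute into x ≡ 3 (mod 13): 17·t ≡ 3 − 4 = -1 (mod 13).
    Reduce coefficients mod 13: 4·t ≡ 12 (mod 13).
    The inverse of 4 mod 13 is 10 (since 4·10 = 40 = 3·13 + 1), so t ≡ 10·12 = 120 ≡ 3 (mod 13).
    Then x = 4 + 17·3 = 55, valid modulo lcm(17, 13) = 221: x ≡ 55 (mod 221).
  Combine with x ≡ 2 (mod 5); new modulus lcm = 1105.
    Write x = 55 + 221·t and substitute into x ≡ 2 (mod 5): 221·t ≡ 2 − 55 = -53 (mod 5).
    Reduce coefficients mod 5: 1·t ≡ 2 (mod 5).
    So t ≡ 2 (mod 5).
    Then x = 55 + 221·2 = 497, valid modulo lcm(221, 5) = 1105: x ≡ 497 (mod 1105).
  Combine with x ≡ 0 (mod 3); new modulus lcm = 3315.
    Write x = 497 + 1105·t and substitute into x ≡ 0 (mod 3): 1105·t ≡ 0 − 497 = -497 (mod 3).
    Reduce coefficients mod 3: 1·t ≡ 1 (mod 3).
    So t ≡ 1 (mod 3).
    Then x = 497 + 1105·1 = 1602, valid modulo lcm(1105, 3) = 3315: x ≡ 1602 (mod 3315).
  Combine with x ≡ 8 (mod 16); new modulus lcm = 53040.
    Write x = 1602 + 3315·t and substitute into x ≡ 8 (mod 16): 3315·t ≡ 8 − 1602 = -1594 (mod 16).
    Reduce coefficients mod 16: 3·t ≡ 6 (mod 16).
    The inverse of 3 mod 16 is 11 (since 3·11 = 33 = 2·16 + 1), so t ≡ 11·6 = 66 ≡ 2 (mod 16).
    Then x = 1602 + 3315·2 = 8232, valid modulo lcm(3315, 16) = 53040: x ≡ 8232 (mod 53040).
Verify against each original: 8232 mod 17 = 4, 8232 mod 13 = 3, 8232 mod 5 = 2, 8232 mod 3 = 0, 8232 mod 16 = 8.

x ≡ 8232 (mod 53040).


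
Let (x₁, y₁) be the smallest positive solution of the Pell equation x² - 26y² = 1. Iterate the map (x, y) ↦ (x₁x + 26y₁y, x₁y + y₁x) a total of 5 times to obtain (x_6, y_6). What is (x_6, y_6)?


Step 1: Find the fundamental solution (x₁, y₁) of x² - 26y² = 1.
  Expand √26 as a continued fraction. a₀ = ⌊√26⌋ = 5; iterate m_{k+1} = d_k·a_k − m_k, d_{k+1} = (26 − m_{k+1}²)/d_k, a_{k+1} = ⌊(a₀ + m_{k+1})/d_{k+1}⌋ (starting m₀ = 0, d₀ = 1), with convergents p_k = a_k·p_{k-1} + p_{k-2}, q_k = a_k·q_{k-1} + q_{k-2} (p₋₁ = 1, q₋₁ = 0):
  k = 0: a₀ = 5; p₀/q₀ = 5/1; p₀² − 26·q₀² = 25 − 26 = -1.
  k = 1: m = 5, d = 1, a = ⌊(5 + 5)/1⌋ = 10; p/q = (10·5 + 1)/(10·1 + 0) = 51/10; p² − 26·q² = 2601 − 2600 = 1.
  The first convergent with p² − 26·q² = 1 gives the fundamental solution (x₁, y₁) = (51, 10).
Step 2: Apply the recurrence (x_{n+1}, y_{n+1}) = (x₁x_n + 26y₁y_n, x₁y_n + y₁x_n) repeatedly.
  From (x_1, y_1) = (51, 10): x_2 = 51·51 + 26·10·10 = 5201; y_2 = 51·10 + 10·51 = 1020.
  From (x_2, y_2) = (5201, 1020): x_3 = 51·5201 + 26·10·1020 = 530451; y_3 = 51·1020 + 10·5201 = 104030.
  From (x_3, y_3) = (530451, 104030): x_4 = 51·530451 + 26·10·104030 = 54100801; y_4 = 51·104030 + 10·530451 = 10610040.
  From (x_4, y_4) = (54100801, 10610040): x_5 = 51·54100801 + 26·10·10610040 = 5517751251; y_5 = 51·10610040 + 10·54100801 = 1082120050.
  From (x_5, y_5) = (5517751251, 1082120050): x_6 = 51·5517751251 + 26·10·1082120050 = 562756526801; y_6 = 51·1082120050 + 10·5517751251 = 110365635060.
Step 3: Verify x_6² - 26·y_6² = 316694908457124631293601 - 316694908457124631293600 = 1 (should be 1). ✓

(x_1, y_1) = (51, 10); (x_6, y_6) = (562756526801, 110365635060).


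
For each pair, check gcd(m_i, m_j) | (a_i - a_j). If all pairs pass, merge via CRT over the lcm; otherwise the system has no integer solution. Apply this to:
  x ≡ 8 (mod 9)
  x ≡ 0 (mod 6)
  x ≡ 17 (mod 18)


Moduli 9, 6, 18 are not pairwise coprime, so CRT works modulo lcm(m_i) when all pairwise compatibility conditions hold.
Pairwise compatibility: gcd(m_i, m_j) must divide a_i - a_j for every pair.
Merge one congruence at a time:
  Start: x ≡ 8 (mod 9).
  Combine with x ≡ 0 (mod 6): gcd(9, 6) = 3, and 0 - 8 = -8 is NOT divisible by 3.
    ⇒ system is inconsistent (no integer solution).

No solution (the system is inconsistent).


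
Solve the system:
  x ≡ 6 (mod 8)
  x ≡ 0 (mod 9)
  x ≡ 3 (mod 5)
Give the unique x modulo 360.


Moduli 8, 9, 5 are pairwise coprime; by CRT there is a unique solution modulo M = 8 · 9 · 5 = 360.
Solve pairwise, accumulating the modulus:
  Start with x ≡ 6 (mod 8).
  Combine with x ≡ 0 (mod 9): since gcd(8, 9) = 1, we get a unique residue mod 72.
    Write x = 6 + 8·t and substitute into x ≡ 0 (mod 9): 8·t ≡ 0 − 6 = -6 (mod 9).
    Reduce coefficients mod 9: 8·t ≡ 3 (mod 9).
    The inverse of 8 mod 9 is 8 (since 8·8 = 64 = 7·9 + 1), so t ≡ 8·3 = 24 ≡ 6 (mod 9).
    Then x = 6 + 8·6 = 54, valid modulo lcm(8, 9) = 72: x ≡ 54 (mod 72).
  Combine with x ≡ 3 (mod 5): since gcd(72, 5) = 1, we get a unique residue mod 360.
    Write x = 54 + 72·t and substitute into x ≡ 3 (mod 5): 72·t ≡ 3 − 54 = -51 (mod 5).
    Reduce coefficients mod 5: 2·t ≡ 4 (mod 5).
    The inverse of 2 mod 5 is 3 (since 2·3 = 6 = 1·5 + 1), so t ≡ 3·4 = 12 ≡ 2 (mod 5).
    Then x = 54 + 72·2 = 198, valid modulo lcm(72, 5) = 360: x ≡ 198 (mod 360).
Verify: 198 mod 8 = 6 ✓, 198 mod 9 = 0 ✓, 198 mod 5 = 3 ✓.

x ≡ 198 (mod 360).


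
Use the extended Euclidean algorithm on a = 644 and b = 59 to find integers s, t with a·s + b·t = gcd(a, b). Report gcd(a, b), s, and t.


Euclidean algorithm on (644, 59) — divide until remainder is 0:
  644 = 10 · 59 + 54
  59 = 1 · 54 + 5
  54 = 10 · 5 + 4
  5 = 1 · 4 + 1
  4 = 4 · 1 + 0
gcd(644, 59) = 1.
Track Bezout coefficients alongside the remainders: start with r₀ = 644 = a·1 + b·0 (s = 1, t = 0) and r₁ = 59 = a·0 + b·1 (s = 0, t = 1); each new remainder r_{k+1} = r_{k-1} − q_k·r_k inherits s_{k+1} = s_{k-1} − q_k·s_k, t_{k+1} = t_{k-1} − q_k·t_k, so r_k = a·s_k + b·t_k at every step:
  q = 10: r = 54, s = 1 − 10·0 = 1, t = 0 − 10·1 = -10  (check: 644·1 + 59·(-10) = 54)
  q = 1: r = 5, s = 0 − 1·1 = -1, t = 1 − 1·(-10) = 11  (check: 644·(-1) + 59·11 = 5)
  q = 10: r = 4, s = 1 − 10·(-1) = 11, t = -10 − 10·11 = -120  (check: 644·11 + 59·(-120) = 4)
  q = 1: r = 1, s = -1 − 1·11 = -12, t = 11 − 1·(-120) = 131  (check: 644·(-12) + 59·131 = 1)
The row with r = 1 (the gcd) gives the Bezout coefficients s = -12, t = 131.
Result: 644 · (-12) + 59 · (131) = 1.

gcd(644, 59) = 1; s = -12, t = 131 (check: 644·(-12) + 59·131 = 1).


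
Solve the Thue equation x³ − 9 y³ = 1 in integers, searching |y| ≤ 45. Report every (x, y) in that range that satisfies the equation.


The equation is x³ - 9y³ = 1. For fixed y, x³ = 9·y³ + 1, so a solution requires the RHS to be a perfect cube.
Strategy: iterate y from -45 to 45, compute RHS = 9·y³ + 1, and check whether it is a (positive or negative) perfect cube.
Check small values of y:
  y = 0: RHS = 1 = (1)³ ⇒ x = 1 works.
  y = 1: RHS = 10 is not a perfect cube.
  y = -1: RHS = -8 = (-2)³ ⇒ x = -2 works.
  y = 2: RHS = 73 is not a perfect cube.
  y = -2: RHS = -71 is not a perfect cube.
  y = 3: RHS = 244 is not a perfect cube.
  y = -3: RHS = -242 is not a perfect cube.
Continuing the search up to |y| = 45 finds no further solutions beyond those listed.
Collected solutions: (1, 0), (-2, -1).

Solutions (with |y| ≤ 45): (1, 0), (-2, -1).


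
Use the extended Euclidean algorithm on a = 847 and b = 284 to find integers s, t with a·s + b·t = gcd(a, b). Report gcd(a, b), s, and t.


Euclidean algorithm on (847, 284) — divide until remainder is 0:
  847 = 2 · 284 + 279
  284 = 1 · 279 + 5
  279 = 55 · 5 + 4
  5 = 1 · 4 + 1
  4 = 4 · 1 + 0
gcd(847, 284) = 1.
Track Bezout coefficients alongside the remainders: start with r₀ = 847 = a·1 + b·0 (s = 1, t = 0) and r₁ = 284 = a·0 + b·1 (s = 0, t = 1); each new remainder r_{k+1} = r_{k-1} − q_k·r_k inherits s_{k+1} = s_{k-1} − q_k·s_k, t_{k+1} = t_{k-1} − q_k·t_k, so r_k = a·s_k + b·t_k at every step:
  q = 2: r = 279, s = 1 − 2·0 = 1, t = 0 − 2·1 = -2  (check: 847·1 + 284·(-2) = 279)
  q = 1: r = 5, s = 0 − 1·1 = -1, t = 1 − 1·(-2) = 3  (check: 847·(-1) + 284·3 = 5)
  q = 55: r = 4, s = 1 − 55·(-1) = 56, t = -2 − 55·3 = -167  (check: 847·56 + 284·(-167) = 4)
  q = 1: r = 1, s = -1 − 1·56 = -57, t = 3 − 1·(-167) = 170  (check: 847·(-57) + 284·170 = 1)
The row with r = 1 (the gcd) gives the Bezout coefficients s = -57, t = 170.
Result: 847 · (-57) + 284 · (170) = 1.

gcd(847, 284) = 1; s = -57, t = 170 (check: 847·(-57) + 284·170 = 1).


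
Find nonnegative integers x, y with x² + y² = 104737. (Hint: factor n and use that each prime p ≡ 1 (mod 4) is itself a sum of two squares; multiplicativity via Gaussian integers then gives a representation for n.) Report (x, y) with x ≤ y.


Step 1: Factor n = 104737 = 17 · 61 · 101.
Step 2: Check the mod-4 condition on each prime factor: 17 ≡ 1 (mod 4), exponent 1; 61 ≡ 1 (mod 4), exponent 1; 101 ≡ 1 (mod 4), exponent 1.
All primes ≡ 3 (mod 4) appear to even exponent (or don't appear), so by the two-squares theorem n IS expressible as a sum of two squares.
Step 3: Build a representation. Here n = 17 · 61 · 101 is a product of primes ≡ 1 (mod 4). Each prime p ≡ 1 (mod 4) is itself a sum of two squares; find a² by testing p − a² for a perfect square:
  17: 17 − 1² = 16 = 4² ⇒ 17 = 1² + 4².
  61: 61 − 1² = 60, 61 − 2² = 57, 61 − 3² = 52, 61 − 4² = 45, 61 − 5² = 36 = 6² ⇒ 61 = 5² + 6².
  101: 101 − 1² = 100 = 10² ⇒ 101 = 1² + 10².
  Combine using the Brahmagupta–Fibonacci identity (a² + b²)(c² + d²) = (ac − bd)² + (ad + bc)² = (ac + bd)² + (ad − bc)²:
  17 · 61 = 1037: from (1² + 4²)(5² + 6²), take (1·5 − 4·6, 1·6 + 4·5) = (5 − 24, 6 + 20) = (-19, 26); dropping signs (only squares matter) gives (19, 26); check 19² + 26² = 361 + 676 = 1037 ✓.
  1037 · 101 = 104737: from (19² + 26²)(1² + 10²), take (19·1 − 26·10, 19·10 + 26·1) = (19 − 260, 190 + 26) = (-241, 216); dropping signs (only squares matter) gives (241, 216); check 241² + 216² = 58081 + 46656 = 104737 ✓.
Step 4: Order so x ≤ y and verify: 216² + 241² = 46656 + 58081 = 104737 = n. ✓

n = 104737 = 216² + 241² (one valid representation with x ≤ y).


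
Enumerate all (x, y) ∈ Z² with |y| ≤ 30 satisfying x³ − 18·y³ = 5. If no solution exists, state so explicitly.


The equation is x³ - 18y³ = 5. For fixed y, x³ = 18·y³ + 5, so a solution requires the RHS to be a perfect cube.
Strategy: iterate y from -30 to 30, compute RHS = 18·y³ + 5, and check whether it is a (positive or negative) perfect cube.
Check small values of y:
  y = 0: RHS = 5 is not a perfect cube.
  y = 1: RHS = 23 is not a perfect cube.
  y = -1: RHS = -13 is not a perfect cube.
  y = 2: RHS = 149 is not a perfect cube.
  y = -2: RHS = -139 is not a perfect cube.
  y = 3: RHS = 491 is not a perfect cube.
  y = -3: RHS = -481 is not a perfect cube.
Continuing the search up to |y| = 30 finds no solutions either.
No (x, y) in the scanned range satisfies the equation.

No integer solutions with |y| ≤ 30.


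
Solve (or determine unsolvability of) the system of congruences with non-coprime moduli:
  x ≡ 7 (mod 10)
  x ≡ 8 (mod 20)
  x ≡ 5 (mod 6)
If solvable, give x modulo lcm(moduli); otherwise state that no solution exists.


Moduli 10, 20, 6 are not pairwise coprime, so CRT works modulo lcm(m_i) when all pairwise compatibility conditions hold.
Pairwise compatibility: gcd(m_i, m_j) must divide a_i - a_j for every pair.
Merge one congruence at a time:
  Start: x ≡ 7 (mod 10).
  Combine with x ≡ 8 (mod 20): gcd(10, 20) = 10, and 8 - 7 = 1 is NOT divisible by 10.
    ⇒ system is inconsistent (no integer solution).

No solution (the system is inconsistent).


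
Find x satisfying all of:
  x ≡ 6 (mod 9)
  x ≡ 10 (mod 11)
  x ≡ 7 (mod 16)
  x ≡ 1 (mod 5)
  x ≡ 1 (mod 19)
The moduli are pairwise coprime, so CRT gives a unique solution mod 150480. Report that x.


Product of moduli M = 9 · 11 · 16 · 5 · 19 = 150480.
Merge one congruence at a time:
  Start: x ≡ 6 (mod 9).
  Combine with x ≡ 10 (mod 11); new modulus lcm = 99.
    Write x = 6 + 9·t and substitute into x ≡ 10 (mod 11): 9·t ≡ 10 − 6 = 4 (mod 11).
    The inverse of 9 mod 11 is 5 (since 9·5 = 45 = 4·11 + 1), so t ≡ 5·4 = 20 ≡ 9 (mod 11).
    Then x = 6 + 9·9 = 87, valid modulo lcm(9, 11) = 99: x ≡ 87 (mod 99).
  Combine with x ≡ 7 (mod 16); new modulus lcm = 1584.
    Write x = 87 + 99·t and substitute into x ≡ 7 (mod 16): 99·t ≡ 7 − 87 = -80 (mod 16).
    Reduce coefficients mod 16: 3·t ≡ 0 (mod 16).
    The inverse of 3 mod 16 is 11 (since 3·11 = 33 = 2·16 + 1), so t ≡ 11·0 = 0 ≡ 0 (mod 16).
    Then x = 87 + 99·0 = 87, valid modulo lcm(99, 16) = 1584: x ≡ 87 (mod 1584).
  Combine with x ≡ 1 (mod 5); new modulus lcm = 7920.
    Write x = 87 + 1584·t and substitute into x ≡ 1 (mod 5): 1584·t ≡ 1 − 87 = -86 (mod 5).
    Reduce coefficients mod 5: 4·t ≡ 4 (mod 5).
    The inverse of 4 mod 5 is 4 (since 4·4 = 16 = 3·5 + 1), so t ≡ 4·4 = 16 ≡ 1 (mod 5).
    Then x = 87 + 1584·1 = 1671, valid modulo lcm(1584, 5) = 7920: x ≡ 1671 (mod 7920).
  Combine with x ≡ 1 (mod 19); new modulus lcm = 150480.
    Write x = 1671 + 7920·t and substitute into x ≡ 1 (mod 19): 7920·t ≡ 1 − 1671 = -1670 (mod 19).
    Reduce coefficients mod 19: 16·t ≡ 2 (mod 19).
    The inverse of 16 mod 19 is 6 (since 16·6 = 96 = 5·19 + 1), so t ≡ 6·2 = 12 ≡ 12 (mod 19).
    Then x = 1671 + 7920·12 = 96711, valid modulo lcm(7920, 19) = 150480: x ≡ 96711 (mod 150480).
Verify against each original: 96711 mod 9 = 6, 96711 mod 11 = 10, 96711 mod 16 = 7, 96711 mod 5 = 1, 96711 mod 19 = 1.

x ≡ 96711 (mod 150480).


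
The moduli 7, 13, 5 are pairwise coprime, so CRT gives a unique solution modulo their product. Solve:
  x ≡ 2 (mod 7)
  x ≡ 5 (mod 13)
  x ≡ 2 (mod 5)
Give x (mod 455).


Moduli 7, 13, 5 are pairwise coprime; by CRT there is a unique solution modulo M = 7 · 13 · 5 = 455.
Solve pairwise, accumulating the modulus:
  Start with x ≡ 2 (mod 7).
  Combine with x ≡ 5 (mod 13): since gcd(7, 13) = 1, we get a unique residue mod 91.
    Write x = 2 + 7·t and substitute into x ≡ 5 (mod 13): 7·t ≡ 5 − 2 = 3 (mod 13).
    The inverse of 7 mod 13 is 2 (since 7·2 = 14 = 1·13 + 1), so t ≡ 2·3 = 6 ≡ 6 (mod 13).
    Then x = 2 + 7·6 = 44, valid modulo lcm(7, 13) = 91: x ≡ 44 (mod 91).
  Combine with x ≡ 2 (mod 5): since gcd(91, 5) = 1, we get a unique residue mod 455.
    Write x = 44 + 91·t and substitute into x ≡ 2 (mod 5): 91·t ≡ 2 − 44 = -42 (mod 5).
    Reduce coefficients mod 5: 1·t ≡ 3 (mod 5).
    So t ≡ 3 (mod 5).
    Then x = 44 + 91·3 = 317, valid modulo lcm(91, 5) = 455: x ≡ 317 (mod 455).
Verify: 317 mod 7 = 2 ✓, 317 mod 13 = 5 ✓, 317 mod 5 = 2 ✓.

x ≡ 317 (mod 455).


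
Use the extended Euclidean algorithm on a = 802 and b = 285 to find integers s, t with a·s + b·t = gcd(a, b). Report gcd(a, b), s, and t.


Euclidean algorithm on (802, 285) — divide until remainder is 0:
  802 = 2 · 285 + 232
  285 = 1 · 232 + 53
  232 = 4 · 53 + 20
  53 = 2 · 20 + 13
  20 = 1 · 13 + 7
  13 = 1 · 7 + 6
  7 = 1 · 6 + 1
  6 = 6 · 1 + 0
gcd(802, 285) = 1.
Track Bezout coefficients alongside the remainders: start with r₀ = 802 = a·1 + b·0 (s = 1, t = 0) and r₁ = 285 = a·0 + b·1 (s = 0, t = 1); each new remainder r_{k+1} = r_{k-1} − q_k·r_k inherits s_{k+1} = s_{k-1} − q_k·s_k, t_{k+1} = t_{k-1} − q_k·t_k, so r_k = a·s_k + b·t_k at every step:
  q = 2: r = 232, s = 1 − 2·0 = 1, t = 0 − 2·1 = -2  (check: 802·1 + 285·(-2) = 232)
  q = 1: r = 53, s = 0 − 1·1 = -1, t = 1 − 1·(-2) = 3  (check: 802·(-1) + 285·3 = 53)
  q = 4: r = 20, s = 1 − 4·(-1) = 5, t = -2 − 4·3 = -14  (check: 802·5 + 285·(-14) = 20)
  q = 2: r = 13, s = -1 − 2·5 = -11, t = 3 − 2·(-14) = 31  (check: 802·(-11) + 285·31 = 13)
  q = 1: r = 7, s = 5 − 1·(-11) = 16, t = -14 − 1·31 = -45  (check: 802·16 + 285·(-45) = 7)
  q = 1: r = 6, s = -11 − 1·16 = -27, t = 31 − 1·(-45) = 76  (check: 802·(-27) + 285·76 = 6)
  q = 1: r = 1, s = 16 − 1·(-27) = 43, t = -45 − 1·76 = -121  (check: 802·43 + 285·(-121) = 1)
The row with r = 1 (the gcd) gives the Bezout coefficients s = 43, t = -121.
Result: 802 · (43) + 285 · (-121) = 1.

gcd(802, 285) = 1; s = 43, t = -121 (check: 802·43 + 285·(-121) = 1).


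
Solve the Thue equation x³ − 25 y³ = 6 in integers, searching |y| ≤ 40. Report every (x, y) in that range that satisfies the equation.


The equation is x³ - 25y³ = 6. For fixed y, x³ = 25·y³ + 6, so a solution requires the RHS to be a perfect cube.
Strategy: iterate y from -40 to 40, compute RHS = 25·y³ + 6, and check whether it is a (positive or negative) perfect cube.
Check small values of y:
  y = 0: RHS = 6 is not a perfect cube.
  y = 1: RHS = 31 is not a perfect cube.
  y = -1: RHS = -19 is not a perfect cube.
  y = 2: RHS = 206 is not a perfect cube.
  y = -2: RHS = -194 is not a perfect cube.
  y = 3: RHS = 681 is not a perfect cube.
  y = -3: RHS = -669 is not a perfect cube.
Continuing the search up to |y| = 40 finds no solutions either.
No (x, y) in the scanned range satisfies the equation.

No integer solutions with |y| ≤ 40.


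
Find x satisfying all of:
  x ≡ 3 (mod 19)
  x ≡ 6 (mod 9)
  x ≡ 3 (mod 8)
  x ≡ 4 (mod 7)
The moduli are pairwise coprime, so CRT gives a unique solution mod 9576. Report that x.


Product of moduli M = 19 · 9 · 8 · 7 = 9576.
Merge one congruence at a time:
  Start: x ≡ 3 (mod 19).
  Combine with x ≡ 6 (mod 9); new modulus lcm = 171.
    Write x = 3 + 19·t and substitute into x ≡ 6 (mod 9): 19·t ≡ 6 − 3 = 3 (mod 9).
    Reduce coefficients mod 9: 1·t ≡ 3 (mod 9).
    So t ≡ 3 (mod 9).
    Then x = 3 + 19·3 = 60, valid modulo lcm(19, 9) = 171: x ≡ 60 (mod 171).
  Combine with x ≡ 3 (mod 8); new modulus lcm = 1368.
    Write x = 60 + 171·t and substitute into x ≡ 3 (mod 8): 171·t ≡ 3 − 60 = -57 (mod 8).
    Reduce coefficients mod 8: 3·t ≡ 7 (mod 8).
    The inverse of 3 mod 8 is 3 (since 3·3 = 9 = 1·8 + 1), so t ≡ 3·7 = 21 ≡ 5 (mod 8).
    Then x = 60 + 171·5 = 915, valid modulo lcm(171, 8) = 1368: x ≡ 915 (mod 1368).
  Combine with x ≡ 4 (mod 7); new modulus lcm = 9576.
    Write x = 915 + 1368·t and substitute into x ≡ 4 (mod 7): 1368·t ≡ 4 − 915 = -911 (mod 7).
    Reduce coefficients mod 7: 3·t ≡ 6 (mod 7).
    The inverse of 3 mod 7 is 5 (since 3·5 = 15 = 2·7 + 1), so t ≡ 5·6 = 30 ≡ 2 (mod 7).
    Then x = 915 + 1368·2 = 3651, valid modulo lcm(1368, 7) = 9576: x ≡ 3651 (mod 9576).
Verify against each original: 3651 mod 19 = 3, 3651 mod 9 = 6, 3651 mod 8 = 3, 3651 mod 7 = 4.

x ≡ 3651 (mod 9576).


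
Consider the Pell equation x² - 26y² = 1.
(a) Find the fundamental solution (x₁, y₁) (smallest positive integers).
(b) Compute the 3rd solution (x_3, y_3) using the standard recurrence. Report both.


Step 1: Find the fundamental solution (x₁, y₁) of x² - 26y² = 1.
  Expand √26 as a continued fraction. a₀ = ⌊√26⌋ = 5; iterate m_{k+1} = d_k·a_k − m_k, d_{k+1} = (26 − m_{k+1}²)/d_k, a_{k+1} = ⌊(a₀ + m_{k+1})/d_{k+1}⌋ (starting m₀ = 0, d₀ = 1), with convergents p_k = a_k·p_{k-1} + p_{k-2}, q_k = a_k·q_{k-1} + q_{k-2} (p₋₁ = 1, q₋₁ = 0):
  k = 0: a₀ = 5; p₀/q₀ = 5/1; p₀² − 26·q₀² = 25 − 26 = -1.
  k = 1: m = 5, d = 1, a = ⌊(5 + 5)/1⌋ = 10; p/q = (10·5 + 1)/(10·1 + 0) = 51/10; p² − 26·q² = 2601 − 2600 = 1.
  The first convergent with p² − 26·q² = 1 gives the fundamental solution (x₁, y₁) = (51, 10).
Step 2: Apply the recurrence (x_{n+1}, y_{n+1}) = (x₁x_n + 26y₁y_n, x₁y_n + y₁x_n) repeatedly.
  From (x_1, y_1) = (51, 10): x_2 = 51·51 + 26·10·10 = 5201; y_2 = 51·10 + 10·51 = 1020.
  From (x_2, y_2) = (5201, 1020): x_3 = 51·5201 + 26·10·1020 = 530451; y_3 = 51·1020 + 10·5201 = 104030.
Step 3: Verify x_3² - 26·y_3² = 281378263401 - 281378263400 = 1 (should be 1). ✓

(x_1, y_1) = (51, 10); (x_3, y_3) = (530451, 104030).


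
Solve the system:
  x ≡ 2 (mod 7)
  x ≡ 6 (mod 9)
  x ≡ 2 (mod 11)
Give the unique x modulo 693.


Moduli 7, 9, 11 are pairwise coprime; by CRT there is a unique solution modulo M = 7 · 9 · 11 = 693.
Solve pairwise, accumulating the modulus:
  Start with x ≡ 2 (mod 7).
  Combine with x ≡ 6 (mod 9): since gcd(7, 9) = 1, we get a unique residue mod 63.
    Write x = 2 + 7·t and substitute into x ≡ 6 (mod 9): 7·t ≡ 6 − 2 = 4 (mod 9).
    The inverse of 7 mod 9 is 4 (since 7·4 = 28 = 3·9 + 1), so t ≡ 4·4 = 16 ≡ 7 (mod 9).
    Then x = 2 + 7·7 = 51, valid modulo lcm(7, 9) = 63: x ≡ 51 (mod 63).
  Combine with x ≡ 2 (mod 11): since gcd(63, 11) = 1, we get a unique residue mod 693.
    Write x = 51 + 63·t and substitute into x ≡ 2 (mod 11): 63·t ≡ 2 − 51 = -49 (mod 11).
    Reduce coefficients mod 11: 8·t ≡ 6 (mod 11).
    The inverse of 8 mod 11 is 7 (since 8·7 = 56 = 5·11 + 1), so t ≡ 7·6 = 42 ≡ 9 (mod 11).
    Then x = 51 + 63·9 = 618, valid modulo lcm(63, 11) = 693: x ≡ 618 (mod 693).
Verify: 618 mod 7 = 2 ✓, 618 mod 9 = 6 ✓, 618 mod 11 = 2 ✓.

x ≡ 618 (mod 693).


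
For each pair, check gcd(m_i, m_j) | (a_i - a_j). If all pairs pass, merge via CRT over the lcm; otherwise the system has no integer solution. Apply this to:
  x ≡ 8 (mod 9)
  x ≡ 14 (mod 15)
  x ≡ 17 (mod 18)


Moduli 9, 15, 18 are not pairwise coprime, so CRT works modulo lcm(m_i) when all pairwise compatibility conditions hold.
Pairwise compatibility: gcd(m_i, m_j) must divide a_i - a_j for every pair.
Merge one congruence at a time:
  Start: x ≡ 8 (mod 9).
  Combine with x ≡ 14 (mod 15): gcd(9, 15) = 3; 14 - 8 = 6, which IS divisible by 3, so compatible.
    Write x = 8 + 9·t and substitute into x ≡ 14 (mod 15): 9·t ≡ 14 − 8 = 6 (mod 15).
    Divide the congruence (and modulus) by g = 3: 3·t ≡ 2 (mod 5).
    The inverse of 3 mod 5 is 2 (since 3·2 = 6 = 1·5 + 1), so t ≡ 2·2 = 4 ≡ 4 (mod 5).
    Then x = 8 + 9·4 = 44, valid modulo lcm(9, 15) = 45: x ≡ 44 (mod 45).
  Combine with x ≡ 17 (mod 18): gcd(45, 18) = 9; 17 - 44 = -27, which IS divisible by 9, so compatible.
    Write x = 44 + 45·t and substitute into x ≡ 17 (mod 18): 45·t ≡ 17 − 44 = -27 (mod 18).
    Divide the congruence (and modulus) by g = 9: 5·t ≡ -3 (mod 2).
    Reduce coefficients mod 2: 1·t ≡ 1 (mod 2).
    So t ≡ 1 (mod 2).
    Then x = 44 + 45·1 = 89, valid modulo lcm(45, 18) = 90: x ≡ 89 (mod 90).
Verify: 89 mod 9 = 8, 89 mod 15 = 14, 89 mod 18 = 17.

x ≡ 89 (mod 90).


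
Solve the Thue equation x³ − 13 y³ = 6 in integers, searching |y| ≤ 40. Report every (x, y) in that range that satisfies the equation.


The equation is x³ - 13y³ = 6. For fixed y, x³ = 13·y³ + 6, so a solution requires the RHS to be a perfect cube.
Strategy: iterate y from -40 to 40, compute RHS = 13·y³ + 6, and check whether it is a (positive or negative) perfect cube.
Check small values of y:
  y = 0: RHS = 6 is not a perfect cube.
  y = 1: RHS = 19 is not a perfect cube.
  y = -1: RHS = -7 is not a perfect cube.
  y = 2: RHS = 110 is not a perfect cube.
  y = -2: RHS = -98 is not a perfect cube.
  y = 3: RHS = 357 is not a perfect cube.
  y = -3: RHS = -345 is not a perfect cube.
Continuing the search up to |y| = 40 finds no solutions either.
No (x, y) in the scanned range satisfies the equation.

No integer solutions with |y| ≤ 40.
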